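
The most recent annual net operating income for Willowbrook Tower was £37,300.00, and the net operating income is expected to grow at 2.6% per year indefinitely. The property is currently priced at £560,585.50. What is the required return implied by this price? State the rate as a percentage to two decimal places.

D₁ = £37,300.00 × 1.026 = £38,269.8000
P = D₁/(r − g) ⇒ r = D₁/P + g = £38,269.8000/£560,585.50 + 0.026 = 0.068268 + 0.026 = 0.094268

9.43%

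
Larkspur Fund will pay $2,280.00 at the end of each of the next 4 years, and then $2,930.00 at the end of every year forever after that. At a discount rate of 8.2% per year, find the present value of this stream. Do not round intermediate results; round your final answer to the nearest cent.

PV of 4-year annuity: $2,280.00 × [1 − (1+0.082)^−4] / 0.082 = 7518.15261
Perpetuity value at year 4: $2,930.00 / 0.082 = 35731.70732
PV of perpetuity: 35731.70732 / (1+0.082)^4 = 26070.22173
Total PV = 7518.15261 + 26070.22173 = 33588.37434

$33588.37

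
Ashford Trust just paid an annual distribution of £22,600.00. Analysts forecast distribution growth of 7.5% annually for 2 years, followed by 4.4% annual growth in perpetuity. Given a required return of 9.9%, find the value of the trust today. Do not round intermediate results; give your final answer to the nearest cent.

D_1 = 24295.00000
D_2 = 26117.12500
Terminal value at year 2: TV = D_2×(1+g_2)/(r−g_2) = 27266.27850/0.055 = 495750.51818
P_0 = D_1/(1+r)^1 + D_2/(1+r)^2 + TV/(1+r)^2
    = 22106.46042 + 21623.69877 + 410457.11850 = 454187.27769

£454187.28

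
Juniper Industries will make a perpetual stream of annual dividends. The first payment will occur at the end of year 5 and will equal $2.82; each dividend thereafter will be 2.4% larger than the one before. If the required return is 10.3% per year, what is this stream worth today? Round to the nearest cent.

$24.12

Value at end of year 4: C₁ / (r − g) = $2.82 / (0.103 − 0.024) = $35.6962
Discount to today: PV = $35.6962 / (1 + 0.103)^4 = $35.6962 / 1.480137 = $24.12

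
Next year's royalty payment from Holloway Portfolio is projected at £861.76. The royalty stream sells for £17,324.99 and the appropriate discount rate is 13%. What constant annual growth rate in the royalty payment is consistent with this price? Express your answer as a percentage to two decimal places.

8.03%

P = D₁/(r−g) ⇒ g = r − D₁/P = 0.13 − £861.76/£17,324.99 = 0.080259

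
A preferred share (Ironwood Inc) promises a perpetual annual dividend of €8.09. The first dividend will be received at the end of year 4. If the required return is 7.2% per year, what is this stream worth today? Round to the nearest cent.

€91.21

Value at end of year 3: C / r = €8.09 / 0.072 = €112.3611
Discount to today: PV = €112.3611 / (1 + 0.072)^3 = €112.3611 / 1.231925 = €91.21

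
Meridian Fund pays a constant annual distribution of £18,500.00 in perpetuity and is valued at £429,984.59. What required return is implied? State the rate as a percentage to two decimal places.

P = C/r ⇒ r = C/P = £18,500.00/£429,984.59 = 0.043025

4.30%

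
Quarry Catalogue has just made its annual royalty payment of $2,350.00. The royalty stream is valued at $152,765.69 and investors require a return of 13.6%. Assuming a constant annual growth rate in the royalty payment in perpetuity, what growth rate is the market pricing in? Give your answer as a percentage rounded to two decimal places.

P = D₀(1+g)/(r−g) ⇒ P(r−g) = D₀(1+g) ⇒ g(P+D₀) = P·r − D₀
g = (P·r − D₀)/(P + D₀) = ($152,765.69×0.136 − $2,350.00) / ($152,765.69 + $2,350.00) = 0.118790

11.88%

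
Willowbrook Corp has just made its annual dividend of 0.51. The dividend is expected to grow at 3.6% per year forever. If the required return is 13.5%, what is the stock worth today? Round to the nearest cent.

D₁ = D₀ × (1 + g) = 0.51 × 1.036 = 0.5284
Growing perpetuity: P = D₁ / (r − g) = 0.5284 / (0.135 − 0.036) = 5.34

5.34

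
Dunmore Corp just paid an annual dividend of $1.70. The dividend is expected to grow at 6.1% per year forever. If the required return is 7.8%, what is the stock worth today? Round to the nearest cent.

$106.10

D₁ = D₀ × (1 + g) = $1.70 × 1.061 = $1.8037
Growing perpetuity: P = D₁ / (r − g) = $1.8037 / (0.078 − 0.061) = $106.10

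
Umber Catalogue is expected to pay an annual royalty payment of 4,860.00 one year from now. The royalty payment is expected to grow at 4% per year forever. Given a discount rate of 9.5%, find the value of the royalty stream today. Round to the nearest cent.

88363.64

Growing perpetuity: P = D₁ / (r − g) = 4,860.0000 / (0.095 − 0.04) = 88,363.64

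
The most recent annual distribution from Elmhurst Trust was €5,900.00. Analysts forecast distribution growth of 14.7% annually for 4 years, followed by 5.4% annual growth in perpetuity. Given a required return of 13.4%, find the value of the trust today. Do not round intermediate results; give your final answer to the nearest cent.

D_1 = 6767.30000
D_2 = 7762.09310
D_3 = 8903.12079
D_4 = 10211.87954
Terminal value at year 4: TV = D_4×(1+g_2)/(r−g_2) = 10763.32104/0.08 = 134541.51296
P_0 = D_1/(1+r)^1 + D_2/(1+r)^2 + D_3/(1+r)^3 + D_4/(1+r)^4 + TV/(1+r)^4
    = 5967.63668 + 6036.04875 + 6105.24507 + 6175.23465 + 81358.71655 = 105642.88171

€105642.88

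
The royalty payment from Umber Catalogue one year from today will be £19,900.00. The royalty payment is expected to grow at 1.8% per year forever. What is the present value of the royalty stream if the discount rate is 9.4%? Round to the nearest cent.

Growing perpetuity: P = D₁ / (r − g) = £19,900.0000 / (0.094 − 0.018) = £261,842.11

£261842.11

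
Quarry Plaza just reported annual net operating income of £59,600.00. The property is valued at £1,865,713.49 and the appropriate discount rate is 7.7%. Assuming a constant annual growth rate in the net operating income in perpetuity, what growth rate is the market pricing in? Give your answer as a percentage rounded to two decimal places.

P = D₀(1+g)/(r−g) ⇒ P(r−g) = D₀(1+g) ⇒ g(P+D₀) = P·r − D₀
g = (P·r − D₀)/(P + D₀) = (£1,865,713.49×0.077 − £59,600.00) / (£1,865,713.49 + £59,600.00) = 0.043660

4.37%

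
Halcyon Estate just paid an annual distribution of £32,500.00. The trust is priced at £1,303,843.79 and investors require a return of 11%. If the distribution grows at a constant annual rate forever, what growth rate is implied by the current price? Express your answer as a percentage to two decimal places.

8.30%

P = D₀(1+g)/(r−g) ⇒ P(r−g) = D₀(1+g) ⇒ g(P+D₀) = P·r − D₀
g = (P·r − D₀)/(P + D₀) = (£1,303,843.79×0.11 − £32,500.00) / (£1,303,843.79 + £32,500.00) = 0.083005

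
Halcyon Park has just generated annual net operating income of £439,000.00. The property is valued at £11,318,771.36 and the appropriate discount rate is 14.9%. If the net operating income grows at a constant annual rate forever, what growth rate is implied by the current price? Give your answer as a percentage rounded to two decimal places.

P = D₀(1+g)/(r−g) ⇒ P(r−g) = D₀(1+g) ⇒ g(P+D₀) = P·r − D₀
g = (P·r − D₀)/(P + D₀) = (£11,318,771.36×0.149 − £439,000.00) / (£11,318,771.36 + £439,000.00) = 0.106100

10.61%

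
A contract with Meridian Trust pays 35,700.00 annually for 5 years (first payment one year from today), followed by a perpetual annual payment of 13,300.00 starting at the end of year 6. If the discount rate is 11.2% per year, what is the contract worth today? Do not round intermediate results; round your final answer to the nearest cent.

PV of 5-year annuity: 35,700.00 × [1 − (1+0.112)^−5] / 0.112 = 131282.38372
Perpetuity value at year 5: 13,300.00 / 0.112 = 118750.00000
PV of perpetuity: 118750.00000 / (1+0.112)^5 = 69840.87665
Total PV = 131282.38372 + 69840.87665 = 201123.26037

201123.26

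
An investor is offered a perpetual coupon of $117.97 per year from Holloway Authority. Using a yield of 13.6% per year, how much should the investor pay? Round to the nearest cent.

Level perpetuity: PV = C / r = $117.97 / 0.136 = $867.43

$867.43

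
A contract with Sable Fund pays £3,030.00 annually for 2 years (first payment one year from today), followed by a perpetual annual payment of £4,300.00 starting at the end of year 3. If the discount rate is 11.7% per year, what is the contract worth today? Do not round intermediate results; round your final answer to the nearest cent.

£34597.28

PV of 2-year annuity: £3,030.00 × [1 − (1+0.117)^−2] / 0.117 = 5141.11289
Perpetuity value at year 2: £4,300.00 / 0.117 = 36752.13675
PV of perpetuity: 36752.13675 / (1+0.117)^2 = 29456.16797
Total PV = 5141.11289 + 29456.16797 = 34597.28085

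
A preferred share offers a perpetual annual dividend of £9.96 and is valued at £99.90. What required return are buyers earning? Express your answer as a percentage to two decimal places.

P = C/r ⇒ r = C/P = £9.96/£99.90 = 0.099700

9.97%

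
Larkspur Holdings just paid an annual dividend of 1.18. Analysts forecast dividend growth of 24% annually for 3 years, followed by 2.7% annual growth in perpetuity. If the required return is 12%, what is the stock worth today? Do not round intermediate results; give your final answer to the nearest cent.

D_1 = 1.46320
D_2 = 1.81437
D_3 = 2.24982
Terminal value at year 3: TV = D_3×(1+g_2)/(r−g_2) = 2.31056/0.093 = 24.84475
P_0 = D_1/(1+r)^1 + D_2/(1+r)^2 + D_3/(1+r)^3 + TV/(1+r)^3
    = 1.30643 + 1.44640 + 1.60137 + 17.68400 = 22.03821

22.04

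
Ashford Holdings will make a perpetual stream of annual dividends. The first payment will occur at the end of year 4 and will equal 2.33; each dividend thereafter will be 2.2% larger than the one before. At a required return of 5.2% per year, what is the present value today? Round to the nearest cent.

66.71

Value at end of year 3: C₁ / (r − g) = 2.33 / (0.052 − 0.022) = 77.6667
Discount to today: PV = 77.6667 / (1 + 0.052)^3 = 77.6667 / 1.164253 = 66.71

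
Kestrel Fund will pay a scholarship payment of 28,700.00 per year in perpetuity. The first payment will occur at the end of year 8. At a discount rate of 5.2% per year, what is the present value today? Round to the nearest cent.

Value at end of year 7: C / r = 28,700.00 / 0.052 = 551,923.0769
Discount to today: PV = 551,923.0769 / (1 + 0.052)^7 = 551,923.0769 / 1.425969 = 387,051.16

387051.16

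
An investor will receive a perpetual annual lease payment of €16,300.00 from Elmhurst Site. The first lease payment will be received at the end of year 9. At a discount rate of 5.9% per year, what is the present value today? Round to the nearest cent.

€174649.73

Value at end of year 8: C / r = €16,300.00 / 0.059 = €276,271.1864
Discount to today: PV = €276,271.1864 / (1 + 0.059)^8 = €276,271.1864 / 1.581859 = €174,649.73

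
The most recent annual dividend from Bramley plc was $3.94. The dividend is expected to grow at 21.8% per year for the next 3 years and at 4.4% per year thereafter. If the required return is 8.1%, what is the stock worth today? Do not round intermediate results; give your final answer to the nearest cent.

D_1 = 4.79892
D_2 = 5.84508
D_3 = 7.11931
Terminal value at year 3: TV = D_3×(1+g_2)/(r−g_2) = 7.43256/0.037 = 200.88007
P_0 = D_1/(1+r)^1 + D_2/(1+r)^2 + D_3/(1+r)^3 + TV/(1+r)^3
    = 4.43933 + 5.00195 + 5.63587 + 159.02294 = 174.10010

$174.10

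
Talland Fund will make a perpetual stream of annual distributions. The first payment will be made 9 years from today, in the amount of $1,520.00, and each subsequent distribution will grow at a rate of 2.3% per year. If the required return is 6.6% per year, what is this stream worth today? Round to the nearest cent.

$21199.10

Value at end of year 8: C₁ / (r − g) = $1,520.00 / (0.066 − 0.023) = $35,348.8372
Discount to today: PV = $35,348.8372 / (1 + 0.066)^8 = $35,348.8372 / 1.667468 = $21,199.10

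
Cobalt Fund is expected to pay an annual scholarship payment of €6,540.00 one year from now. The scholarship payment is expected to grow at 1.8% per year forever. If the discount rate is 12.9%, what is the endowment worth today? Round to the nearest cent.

€58918.92

Growing perpetuity: P = D₁ / (r − g) = €6,540.0000 / (0.129 − 0.018) = €58,918.92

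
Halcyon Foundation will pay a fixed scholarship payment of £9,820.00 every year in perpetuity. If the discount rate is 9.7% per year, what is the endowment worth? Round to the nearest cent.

£101237.11

Level perpetuity: PV = C / r = £9,820.00 / 0.097 = £101,237.11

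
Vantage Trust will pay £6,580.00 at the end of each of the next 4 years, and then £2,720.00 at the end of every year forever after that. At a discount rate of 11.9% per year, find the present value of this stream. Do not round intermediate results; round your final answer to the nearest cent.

£34606.05

PV of 4-year annuity: £6,580.00 × [1 − (1+0.119)^−4] / 0.119 = 20027.92415
Perpetuity value at year 4: £2,720.00 / 0.119 = 22857.14286
PV of perpetuity: 22857.14286 / (1+0.119)^4 = 14578.12254
Total PV = 20027.92415 + 14578.12254 = 34606.04669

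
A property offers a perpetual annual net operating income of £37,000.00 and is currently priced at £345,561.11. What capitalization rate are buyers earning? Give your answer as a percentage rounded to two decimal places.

P = C/r ⇒ r = C/P = £37,000.00/£345,561.11 = 0.107072

10.71%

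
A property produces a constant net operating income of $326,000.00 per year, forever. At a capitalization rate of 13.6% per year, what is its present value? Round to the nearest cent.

Level perpetuity: PV = C / r = $326,000.00 / 0.136 = $2,397,058.82

$2397058.82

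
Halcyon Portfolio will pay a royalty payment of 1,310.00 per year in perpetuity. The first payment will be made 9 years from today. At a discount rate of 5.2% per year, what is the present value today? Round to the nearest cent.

Value at end of year 8: C / r = 1,310.00 / 0.052 = 25,192.3077
Discount to today: PV = 25,192.3077 / (1 + 0.052)^8 = 25,192.3077 / 1.500120 = 16,793.53

16793.53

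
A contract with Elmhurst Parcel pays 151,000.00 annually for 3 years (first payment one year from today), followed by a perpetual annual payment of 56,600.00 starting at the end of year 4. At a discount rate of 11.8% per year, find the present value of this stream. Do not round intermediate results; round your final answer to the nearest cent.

PV of 3-year annuity: 151,000.00 × [1 − (1+0.118)^−3] / 0.118 = 363926.61618
Perpetuity value at year 3: 56,600.00 / 0.118 = 479661.01695
PV of perpetuity: 479661.01695 / (1+0.118)^3 = 343248.78863
Total PV = 363926.61618 + 343248.78863 = 707175.40481

707175.40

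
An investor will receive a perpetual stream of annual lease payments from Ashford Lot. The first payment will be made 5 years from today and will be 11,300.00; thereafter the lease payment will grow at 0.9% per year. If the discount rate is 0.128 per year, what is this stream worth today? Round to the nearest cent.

Value at end of year 4: C₁ / (r − g) = 11,300.00 / (0.128 − 0.009) = 94,957.9832
Discount to today: PV = 94,957.9832 / (1 + 0.128)^4 = 94,957.9832 / 1.618961 = 58,653.66

58653.66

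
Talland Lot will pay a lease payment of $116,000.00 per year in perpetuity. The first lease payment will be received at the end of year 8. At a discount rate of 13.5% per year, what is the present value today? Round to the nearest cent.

$354122.23

Value at end of year 7: C / r = $116,000.00 / 0.135 = $859,259.2593
Discount to today: PV = $859,259.2593 / (1 + 0.135)^7 = $859,259.2593 / 2.426448 = $354,122.23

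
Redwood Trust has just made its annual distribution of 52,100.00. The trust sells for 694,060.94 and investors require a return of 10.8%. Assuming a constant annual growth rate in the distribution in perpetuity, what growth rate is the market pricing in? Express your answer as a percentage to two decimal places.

3.06%

P = D₀(1+g)/(r−g) ⇒ P(r−g) = D₀(1+g) ⇒ g(P+D₀) = P·r − D₀
g = (P·r − D₀)/(P + D₀) = (694,060.94×0.108 − 52,100.00) / (694,060.94 + 52,100.00) = 0.030635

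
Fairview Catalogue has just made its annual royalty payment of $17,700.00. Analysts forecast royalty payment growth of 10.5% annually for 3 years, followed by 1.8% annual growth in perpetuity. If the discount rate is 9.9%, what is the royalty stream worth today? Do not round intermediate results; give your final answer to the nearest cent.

$279797.13

D_1 = 19558.50000
D_2 = 21612.14250
D_3 = 23881.41746
Terminal value at year 3: TV = D_3×(1+g_2)/(r−g_2) = 24311.28298/0.081 = 300139.29601
P_0 = D_1/(1+r)^1 + D_2/(1+r)^2 + D_3/(1+r)^3 + TV/(1+r)^3
    = 17796.63330 + 17893.79418 + 17991.48550 + 226115.21283 = 279797.12581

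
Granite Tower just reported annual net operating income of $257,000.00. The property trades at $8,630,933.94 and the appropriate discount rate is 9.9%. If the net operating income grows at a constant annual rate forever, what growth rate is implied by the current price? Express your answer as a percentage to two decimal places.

P = D₀(1+g)/(r−g) ⇒ P(r−g) = D₀(1+g) ⇒ g(P+D₀) = P·r − D₀
g = (P·r − D₀)/(P + D₀) = ($8,630,933.94×0.099 − $257,000.00) / ($8,630,933.94 + $257,000.00) = 0.067222

6.72%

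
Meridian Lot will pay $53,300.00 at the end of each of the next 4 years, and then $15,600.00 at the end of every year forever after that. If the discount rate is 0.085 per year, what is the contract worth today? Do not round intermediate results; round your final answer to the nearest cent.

PV of 4-year annuity: $53,300.00 × [1 − (1+0.085)^−4] / 0.085 = 174589.30175
Perpetuity value at year 4: $15,600.00 / 0.085 = 183529.41176
PV of perpetuity: 183529.41176 / (1+0.085)^4 = 132430.10394
Total PV = 174589.30175 + 132430.10394 = 307019.40568

$307019.41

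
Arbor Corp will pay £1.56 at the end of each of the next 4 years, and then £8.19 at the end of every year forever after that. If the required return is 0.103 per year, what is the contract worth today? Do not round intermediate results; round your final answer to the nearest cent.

PV of 4-year annuity: £1.56 × [1 − (1+0.103)^−4] / 0.103 = 4.91305
Perpetuity value at year 4: £8.19 / 0.103 = 79.51456
PV of perpetuity: 79.51456 / (1+0.103)^4 = 53.72107
Total PV = 4.91305 + 53.72107 = 58.63411

£58.63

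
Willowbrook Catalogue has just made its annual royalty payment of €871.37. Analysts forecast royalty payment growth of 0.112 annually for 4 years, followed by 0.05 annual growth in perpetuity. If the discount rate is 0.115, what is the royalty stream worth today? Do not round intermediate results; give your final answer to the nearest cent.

D_1 = 968.96344
D_2 = 1077.48735
D_3 = 1198.16593
D_4 = 1332.36051
Terminal value at year 4: TV = D_4×(1+g_2)/(r−g_2) = 1398.97854/0.065 = 21522.74673
P_0 = D_1/(1+r)^1 + D_2/(1+r)^2 + D_3/(1+r)^3 + D_4/(1+r)^4 + TV/(1+r)^4
    = 869.02551 + 866.68732 + 864.35543 + 862.02981 + 13925.09689 = 17387.19495

€17387.19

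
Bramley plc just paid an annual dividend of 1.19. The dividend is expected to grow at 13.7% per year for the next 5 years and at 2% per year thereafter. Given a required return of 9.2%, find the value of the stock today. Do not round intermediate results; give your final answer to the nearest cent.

27.36

D_1 = 1.35303
D_2 = 1.53840
D_3 = 1.74916
D_4 = 1.98879
D_5 = 2.26125
Terminal value at year 5: TV = D_5×(1+g_2)/(r−g_2) = 2.30648/0.072 = 32.03443
P_0 = D_1/(1+r)^1 + D_2/(1+r)^2 + D_3/(1+r)^3 + D_4/(1+r)^4 + D_5/(1+r)^5 + TV/(1+r)^5
    = 1.23904 + 1.29010 + 1.34326 + 1.39862 + 1.45625 + 20.63022 = 27.35748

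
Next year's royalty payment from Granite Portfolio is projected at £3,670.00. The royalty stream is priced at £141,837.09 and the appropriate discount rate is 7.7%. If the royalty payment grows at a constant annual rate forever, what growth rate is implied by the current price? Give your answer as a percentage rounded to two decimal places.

5.11%

P = D₁/(r−g) ⇒ g = r − D₁/P = 0.077 − £3,670.00/£141,837.09 = 0.051125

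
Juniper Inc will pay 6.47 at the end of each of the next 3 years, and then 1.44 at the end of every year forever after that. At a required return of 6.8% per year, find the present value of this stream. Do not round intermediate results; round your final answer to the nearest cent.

PV of 3-year annuity: 6.47 × [1 − (1+0.068)^−3] / 0.068 = 17.04156
Perpetuity value at year 3: 1.44 / 0.068 = 21.17647
PV of perpetuity: 21.17647 / (1+0.068)^3 = 17.38360
Total PV = 17.04156 + 17.38360 = 34.42516

34.43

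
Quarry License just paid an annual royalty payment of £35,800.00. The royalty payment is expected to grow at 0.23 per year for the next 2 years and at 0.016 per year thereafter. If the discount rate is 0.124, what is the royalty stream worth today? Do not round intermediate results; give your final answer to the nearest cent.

£485349.05

D_1 = 44034.00000
D_2 = 54161.82000
Terminal value at year 2: TV = D_2×(1+g_2)/(r−g_2) = 55028.40912/0.108 = 509522.30667
P_0 = D_1/(1+r)^1 + D_2/(1+r)^2 + TV/(1+r)^2
    = 39176.15658 + 42870.70516 + 403302.18927 = 485349.05101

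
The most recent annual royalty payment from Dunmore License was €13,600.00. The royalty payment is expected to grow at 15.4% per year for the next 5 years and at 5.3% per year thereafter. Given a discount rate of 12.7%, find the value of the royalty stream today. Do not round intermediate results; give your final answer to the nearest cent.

€290889.97

D_1 = 15694.40000
D_2 = 18111.33760
D_3 = 20900.48359
D_4 = 24119.15806
D_5 = 27833.50841
Terminal value at year 5: TV = D_5×(1+g_2)/(r−g_2) = 29308.68435/0.074 = 396063.30203
P_0 = D_1/(1+r)^1 + D_2/(1+r)^2 + D_3/(1+r)^3 + D_4/(1+r)^4 + D_5/(1+r)^5 + TV/(1+r)^5
    = 13925.82076 + 14259.44735 + 14601.06676 + 14950.87049 + 15309.05461 + 217843.70951 = 290889.96948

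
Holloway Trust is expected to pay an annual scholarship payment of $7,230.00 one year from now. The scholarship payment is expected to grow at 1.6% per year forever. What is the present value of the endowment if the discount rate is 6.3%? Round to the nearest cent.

Growing perpetuity: P = D₁ / (r − g) = $7,230.0000 / (0.063 − 0.016) = $153,829.79

$153829.79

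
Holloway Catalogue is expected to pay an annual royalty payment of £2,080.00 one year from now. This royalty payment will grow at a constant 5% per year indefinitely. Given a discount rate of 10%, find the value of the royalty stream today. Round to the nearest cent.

Growing perpetuity: P = D₁ / (r − g) = £2,080.0000 / (0.1 − 0.05) = £41,600.00

£41600.00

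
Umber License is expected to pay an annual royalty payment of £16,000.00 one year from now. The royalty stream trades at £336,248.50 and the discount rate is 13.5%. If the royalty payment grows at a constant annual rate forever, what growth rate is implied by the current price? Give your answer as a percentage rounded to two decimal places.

P = D₁/(r−g) ⇒ g = r − D₁/P = 0.135 − £16,000.00/£336,248.50 = 0.087416

8.74%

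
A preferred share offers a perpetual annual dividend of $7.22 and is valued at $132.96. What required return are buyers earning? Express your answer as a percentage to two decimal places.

P = C/r ⇒ r = C/P = $7.22/$132.96 = 0.054302

5.43%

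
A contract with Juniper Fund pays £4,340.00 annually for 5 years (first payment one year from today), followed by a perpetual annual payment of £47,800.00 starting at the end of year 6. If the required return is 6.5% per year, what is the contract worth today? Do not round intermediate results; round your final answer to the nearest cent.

PV of 5-year annuity: £4,340.00 × [1 − (1+0.065)^−5] / 0.065 = 18035.64876
Perpetuity value at year 5: £47,800.00 / 0.065 = 735384.61538
PV of perpetuity: 735384.61538 / (1+0.065)^5 = 536743.13824
Total PV = 18035.64876 + 536743.13824 = 554778.78700

£554778.79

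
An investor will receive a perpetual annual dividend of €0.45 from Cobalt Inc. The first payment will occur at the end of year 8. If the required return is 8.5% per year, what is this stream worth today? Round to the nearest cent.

€2.99

Value at end of year 7: C / r = €0.45 / 0.085 = €5.2941
Discount to today: PV = €5.2941 / (1 + 0.085)^7 = €5.2941 / 1.770142 = €2.99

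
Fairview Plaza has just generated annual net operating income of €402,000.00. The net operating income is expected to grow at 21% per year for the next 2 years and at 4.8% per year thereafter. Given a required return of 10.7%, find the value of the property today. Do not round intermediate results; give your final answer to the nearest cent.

D_1 = 486420.00000
D_2 = 588568.20000
Terminal value at year 2: TV = D_2×(1+g_2)/(r−g_2) = 616819.47360/0.059 = 10454567.34915
P_0 = D_1/(1+r)^1 + D_2/(1+r)^2 + TV/(1+r)^2
    = 439403.79404 + 480287.79655 + 8531213.74219 = 9450905.33278

€9450905.33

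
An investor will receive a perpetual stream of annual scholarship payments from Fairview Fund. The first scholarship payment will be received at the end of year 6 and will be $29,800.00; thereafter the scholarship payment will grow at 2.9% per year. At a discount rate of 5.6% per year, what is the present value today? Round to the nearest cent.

Value at end of year 5: C₁ / (r − g) = $29,800.00 / (0.056 − 0.029) = $1,103,703.7037
Discount to today: PV = $1,103,703.7037 / (1 + 0.056)^5 = $1,103,703.7037 / 1.313166 = $840,490.69

$840490.69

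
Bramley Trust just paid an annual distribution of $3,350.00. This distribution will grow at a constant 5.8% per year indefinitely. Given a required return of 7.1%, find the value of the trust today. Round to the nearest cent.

D₁ = D₀ × (1 + g) = $3,350.00 × 1.058 = $3,544.3000
Growing perpetuity: P = D₁ / (r − g) = $3,544.3000 / (0.071 − 0.058) = $272,638.46

$272638.46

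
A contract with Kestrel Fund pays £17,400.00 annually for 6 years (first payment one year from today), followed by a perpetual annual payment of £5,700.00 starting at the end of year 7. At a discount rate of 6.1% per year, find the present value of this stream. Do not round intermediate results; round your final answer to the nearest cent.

£150795.00

PV of 6-year annuity: £17,400.00 × [1 − (1+0.061)^−6] / 0.061 = 85293.27669
Perpetuity value at year 6: £5,700.00 / 0.061 = 93442.62295
PV of perpetuity: 93442.62295 / (1+0.061)^6 = 65501.72197
Total PV = 85293.27669 + 65501.72197 = 150794.99866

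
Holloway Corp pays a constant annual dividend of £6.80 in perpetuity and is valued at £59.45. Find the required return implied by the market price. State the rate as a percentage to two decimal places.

11.44%

P = C/r ⇒ r = C/P = £6.80/£59.45 = 0.114382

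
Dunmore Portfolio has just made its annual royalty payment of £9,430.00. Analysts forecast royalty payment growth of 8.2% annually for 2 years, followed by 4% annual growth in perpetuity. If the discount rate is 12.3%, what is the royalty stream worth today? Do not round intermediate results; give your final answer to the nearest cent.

£127528.44

D_1 = 10203.26000
D_2 = 11039.92732
Terminal value at year 2: TV = D_2×(1+g_2)/(r−g_2) = 11481.52441/0.083 = 138331.61943
P_0 = D_1/(1+r)^1 + D_2/(1+r)^2 + TV/(1+r)^2
    = 9085.71683 + 8754.00321 + 109688.71498 = 127528.43502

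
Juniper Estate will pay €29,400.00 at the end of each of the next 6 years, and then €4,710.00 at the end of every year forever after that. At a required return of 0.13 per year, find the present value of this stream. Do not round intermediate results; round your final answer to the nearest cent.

PV of 6-year annuity: €29,400.00 × [1 − (1+0.13)^−6] / 0.13 = 117527.96380
Perpetuity value at year 6: €4,710.00 / 0.13 = 36230.76923
PV of perpetuity: 36230.76923 / (1+0.13)^6 = 17402.30972
Total PV = 117527.96380 + 17402.30972 = 134930.27352

€134930.27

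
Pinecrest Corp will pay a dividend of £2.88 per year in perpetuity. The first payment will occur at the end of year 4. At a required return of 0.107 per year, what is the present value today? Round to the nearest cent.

£19.84

Value at end of year 3: C / r = £2.88 / 0.107 = £26.9159
Discount to today: PV = £26.9159 / (1 + 0.107)^3 = £26.9159 / 1.356572 = £19.84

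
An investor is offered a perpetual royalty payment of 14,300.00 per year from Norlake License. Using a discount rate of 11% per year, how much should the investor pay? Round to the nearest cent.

Level perpetuity: PV = C / r = 14,300.00 / 0.11 = 130,000.00

130000.00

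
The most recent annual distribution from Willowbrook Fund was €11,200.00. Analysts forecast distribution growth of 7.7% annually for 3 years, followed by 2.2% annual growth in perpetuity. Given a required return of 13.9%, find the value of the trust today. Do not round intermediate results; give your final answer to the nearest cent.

€112783.18

D_1 = 12062.40000
D_2 = 12991.20480
D_3 = 13991.52757
Terminal value at year 3: TV = D_3×(1+g_2)/(r−g_2) = 14299.34118/0.117 = 122216.59125
P_0 = D_1/(1+r)^1 + D_2/(1+r)^2 + D_3/(1+r)^3 + TV/(1+r)^3
    = 10590.34241 + 10013.87074 + 9468.77856 + 82710.18541 = 112783.17712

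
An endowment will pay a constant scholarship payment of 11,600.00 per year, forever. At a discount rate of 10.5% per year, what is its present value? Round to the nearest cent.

Level perpetuity: PV = C / r = 11,600.00 / 0.105 = 110,476.19

110476.19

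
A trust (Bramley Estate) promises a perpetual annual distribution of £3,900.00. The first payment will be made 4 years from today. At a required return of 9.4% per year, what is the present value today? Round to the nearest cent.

£31687.27

Value at end of year 3: C / r = £3,900.00 / 0.094 = £41,489.3617
Discount to today: PV = £41,489.3617 / (1 + 0.094)^3 = £41,489.3617 / 1.309339 = £31,687.27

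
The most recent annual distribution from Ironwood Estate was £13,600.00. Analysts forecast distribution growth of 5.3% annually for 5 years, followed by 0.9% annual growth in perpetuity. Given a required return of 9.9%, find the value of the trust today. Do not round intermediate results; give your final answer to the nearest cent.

D_1 = 14320.80000
D_2 = 15079.80240
D_3 = 15879.03193
D_4 = 16720.62062
D_5 = 17606.81351
Terminal value at year 5: TV = D_5×(1+g_2)/(r−g_2) = 17765.27483/0.09 = 197391.94260
P_0 = D_1/(1+r)^1 + D_2/(1+r)^2 + D_3/(1+r)^3 + D_4/(1+r)^4 + D_5/(1+r)^5 + TV/(1+r)^5
    = 13030.75523 + 12485.33691 + 11962.74774 + 11462.03218 + 10982.27469 + 123123.50181 = 183046.64856

£183046.65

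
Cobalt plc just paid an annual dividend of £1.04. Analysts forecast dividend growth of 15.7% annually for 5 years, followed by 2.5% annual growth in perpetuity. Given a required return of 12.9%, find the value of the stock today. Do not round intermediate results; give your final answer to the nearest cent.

£17.19

D_1 = 1.20328
D_2 = 1.39219
D_3 = 1.61077
D_4 = 1.86366
D_5 = 2.15626
Terminal value at year 5: TV = D_5×(1+g_2)/(r−g_2) = 2.21016/0.104 = 21.25155
P_0 = D_1/(1+r)^1 + D_2/(1+r)^2 + D_3/(1+r)^3 + D_4/(1+r)^4 + D_5/(1+r)^5 + TV/(1+r)^5
    = 1.06579 + 1.09223 + 1.11931 + 1.14707 + 1.17552 + 11.58566 = 17.18559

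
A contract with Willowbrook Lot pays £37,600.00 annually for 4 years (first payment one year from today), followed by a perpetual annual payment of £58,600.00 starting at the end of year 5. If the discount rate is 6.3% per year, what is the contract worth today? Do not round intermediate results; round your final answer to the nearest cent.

£857888.61

PV of 4-year annuity: £37,600.00 × [1 − (1+0.063)^−4] / 0.063 = 129397.92064
Perpetuity value at year 4: £58,600.00 / 0.063 = 930158.73016
PV of perpetuity: 930158.73016 / (1+0.063)^4 = 728490.69427
Total PV = 129397.92064 + 728490.69427 = 857888.61491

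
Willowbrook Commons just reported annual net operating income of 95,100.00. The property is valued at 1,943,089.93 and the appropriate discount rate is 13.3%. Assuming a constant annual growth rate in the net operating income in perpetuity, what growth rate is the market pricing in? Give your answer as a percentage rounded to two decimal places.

P = D₀(1+g)/(r−g) ⇒ P(r−g) = D₀(1+g) ⇒ g(P+D₀) = P·r − D₀
g = (P·r − D₀)/(P + D₀) = (1,943,089.93×0.133 − 95,100.00) / (1,943,089.93 + 95,100.00) = 0.080135

8.01%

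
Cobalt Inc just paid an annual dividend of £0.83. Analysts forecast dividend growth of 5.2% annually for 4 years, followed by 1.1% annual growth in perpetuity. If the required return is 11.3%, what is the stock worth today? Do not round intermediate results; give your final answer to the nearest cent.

£9.46

D_1 = 0.87316
D_2 = 0.91856
D_3 = 0.96633
D_4 = 1.01658
Terminal value at year 4: TV = D_4×(1+g_2)/(r−g_2) = 1.02776/0.102 = 10.07609
P_0 = D_1/(1+r)^1 + D_2/(1+r)^2 + D_3/(1+r)^3 + D_4/(1+r)^4 + TV/(1+r)^4
    = 0.78451 + 0.74151 + 0.70087 + 0.66246 + 6.56616 = 9.45552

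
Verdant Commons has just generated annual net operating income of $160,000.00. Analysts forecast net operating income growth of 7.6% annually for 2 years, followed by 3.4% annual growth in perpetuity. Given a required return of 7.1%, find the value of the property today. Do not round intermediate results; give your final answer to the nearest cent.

D_1 = 172160.00000
D_2 = 185244.16000
Terminal value at year 2: TV = D_2×(1+g_2)/(r−g_2) = 191542.46144/0.037 = 5176823.28216
P_0 = D_1/(1+r)^1 + D_2/(1+r)^2 + TV/(1+r)^2
    = 160746.96545 + 161497.41814 + 4513198.11773 = 4835442.50132

$4835442.50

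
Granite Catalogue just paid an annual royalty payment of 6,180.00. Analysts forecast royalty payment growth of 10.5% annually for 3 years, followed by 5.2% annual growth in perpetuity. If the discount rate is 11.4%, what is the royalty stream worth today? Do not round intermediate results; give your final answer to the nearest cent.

120581.66

D_1 = 6828.90000
D_2 = 7545.93450
D_3 = 8338.25762
Terminal value at year 3: TV = D_3×(1+g_2)/(r−g_2) = 8771.84702/0.062 = 141481.40353
P_0 = D_1/(1+r)^1 + D_2/(1+r)^2 + D_3/(1+r)^3 + TV/(1+r)^3
    = 6130.07181 + 6080.54700 + 6031.42229 + 102339.61692 = 120581.65801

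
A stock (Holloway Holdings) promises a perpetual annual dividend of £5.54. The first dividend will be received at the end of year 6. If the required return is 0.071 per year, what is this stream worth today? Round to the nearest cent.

Value at end of year 5: C / r = £5.54 / 0.071 = £78.0282
Discount to today: PV = £78.0282 / (1 + 0.071)^5 = £78.0282 / 1.409118 = £55.37

£55.37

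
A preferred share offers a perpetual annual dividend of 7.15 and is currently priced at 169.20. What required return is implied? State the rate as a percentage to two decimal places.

4.23%

P = C/r ⇒ r = C/P = 7.15/169.20 = 0.042258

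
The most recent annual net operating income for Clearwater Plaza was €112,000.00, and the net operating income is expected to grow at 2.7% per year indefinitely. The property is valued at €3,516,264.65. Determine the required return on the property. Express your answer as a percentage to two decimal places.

5.97%

D₁ = €112,000.00 × 1.027 = €115,024.0000
P = D₁/(r − g) ⇒ r = D₁/P + g = €115,024.0000/€3,516,264.65 + 0.027 = 0.032712 + 0.027 = 0.059712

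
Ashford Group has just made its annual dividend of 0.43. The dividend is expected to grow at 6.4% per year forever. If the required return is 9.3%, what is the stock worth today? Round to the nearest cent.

D₁ = D₀ × (1 + g) = 0.43 × 1.064 = 0.4575
Growing perpetuity: P = D₁ / (r − g) = 0.4575 / (0.093 − 0.064) = 15.78

15.78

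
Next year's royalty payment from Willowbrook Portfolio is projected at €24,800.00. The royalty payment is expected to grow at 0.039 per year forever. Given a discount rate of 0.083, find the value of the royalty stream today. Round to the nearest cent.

Growing perpetuity: P = D₁ / (r − g) = €24,800.0000 / (0.083 − 0.039) = €563,636.36

€563636.36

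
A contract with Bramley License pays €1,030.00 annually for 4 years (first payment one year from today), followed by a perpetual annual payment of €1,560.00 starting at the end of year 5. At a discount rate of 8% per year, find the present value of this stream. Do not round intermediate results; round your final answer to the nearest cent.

€17744.57

PV of 4-year annuity: €1,030.00 × [1 − (1+0.08)^−4] / 0.08 = 3411.49065
Perpetuity value at year 4: €1,560.00 / 0.08 = 19500.00000
PV of perpetuity: 19500.00000 / (1+0.08)^4 = 14333.08213
Total PV = 3411.49065 + 14333.08213 = 17744.57277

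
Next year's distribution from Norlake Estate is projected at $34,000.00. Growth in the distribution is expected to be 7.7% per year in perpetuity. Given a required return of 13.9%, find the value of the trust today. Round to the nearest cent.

Growing perpetuity: P = D₁ / (r − g) = $34,000.0000 / (0.139 − 0.077) = $548,387.10

$548387.10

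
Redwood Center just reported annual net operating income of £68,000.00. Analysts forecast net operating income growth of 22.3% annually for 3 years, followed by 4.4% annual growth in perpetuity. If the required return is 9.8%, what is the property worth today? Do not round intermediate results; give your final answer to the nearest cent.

D_1 = 83164.00000
D_2 = 101709.57200
D_3 = 124390.80656
Terminal value at year 3: TV = D_3×(1+g_2)/(r−g_2) = 129864.00204/0.054 = 2404888.92675
P_0 = D_1/(1+r)^1 + D_2/(1+r)^2 + D_3/(1+r)^3 + TV/(1+r)^3
    = 75741.34791 + 84363.99680 + 93968.27695 + 1816720.02099 = 2070793.64264

£2070793.64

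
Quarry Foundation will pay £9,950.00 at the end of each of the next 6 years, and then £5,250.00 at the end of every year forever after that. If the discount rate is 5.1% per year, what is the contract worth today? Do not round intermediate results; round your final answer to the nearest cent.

£126720.83

PV of 6-year annuity: £9,950.00 × [1 − (1+0.051)^−6] / 0.051 = 50342.02768
Perpetuity value at year 6: £5,250.00 / 0.051 = 102941.17647
PV of perpetuity: 102941.17647 / (1+0.051)^6 = 76378.80006
Total PV = 50342.02768 + 76378.80006 = 126720.82774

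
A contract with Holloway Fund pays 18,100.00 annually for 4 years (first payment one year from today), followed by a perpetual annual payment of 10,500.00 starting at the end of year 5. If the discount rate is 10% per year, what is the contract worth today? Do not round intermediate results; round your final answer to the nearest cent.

PV of 4-year annuity: 18,100.00 × [1 − (1+0.1)^−4] / 0.1 = 57374.56458
Perpetuity value at year 4: 10,500.00 / 0.1 = 105000.00000
PV of perpetuity: 105000.00000 / (1+0.1)^4 = 71716.41281
Total PV = 57374.56458 + 71716.41281 = 129090.97739

129090.98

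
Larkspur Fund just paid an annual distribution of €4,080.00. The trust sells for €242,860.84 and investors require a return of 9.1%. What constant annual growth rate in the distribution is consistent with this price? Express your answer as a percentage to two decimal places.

7.30%

P = D₀(1+g)/(r−g) ⇒ P(r−g) = D₀(1+g) ⇒ g(P+D₀) = P·r − D₀
g = (P·r − D₀)/(P + D₀) = (€242,860.84×0.091 − €4,080.00) / (€242,860.84 + €4,080.00) = 0.072974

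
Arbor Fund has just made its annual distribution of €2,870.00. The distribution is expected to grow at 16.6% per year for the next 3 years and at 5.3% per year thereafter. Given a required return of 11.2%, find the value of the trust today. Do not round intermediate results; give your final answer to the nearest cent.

D_1 = 3346.42000
D_2 = 3901.92572
D_3 = 4549.64539
Terminal value at year 3: TV = D_3×(1+g_2)/(r−g_2) = 4790.77660/0.059 = 81199.60331
P_0 = D_1/(1+r)^1 + D_2/(1+r)^2 + D_3/(1+r)^3 + TV/(1+r)^3
    = 3009.37050 + 3155.50900 + 3308.74415 + 59052.67099 = 68526.29464

€68526.29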